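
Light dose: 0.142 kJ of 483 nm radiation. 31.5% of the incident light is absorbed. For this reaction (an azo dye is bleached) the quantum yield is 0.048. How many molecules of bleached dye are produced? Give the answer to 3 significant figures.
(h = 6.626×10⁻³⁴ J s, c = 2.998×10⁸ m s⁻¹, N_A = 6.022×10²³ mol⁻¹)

5.22×10¹⁸ molecules

Photon energy at 483 nm: hc/λ = (6.626×10⁻³⁴)(2.998×10⁸)/(483×10⁻⁹) = 4.113×10⁻¹⁹ J.
Incident energy: 0.142 kJ = 142 J.
Photons incident: 142 / 4.113×10⁻¹⁹ = 3.452×10²⁰, i.e. 3.452×10²⁰/6.022×10²³ = 5.732×10⁻⁴ mol.
Photons absorbed: 0.315 × 5.732×10⁻⁴ = 1.806×10⁻⁴ mol.
Product: Φ × n_abs = 0.048 × 1.806×10⁻⁴ = 8.669×10⁻⁶ mol.
As a count: 8.669×10⁻⁶ × 6.022×10²³ = 5.22×10¹⁸.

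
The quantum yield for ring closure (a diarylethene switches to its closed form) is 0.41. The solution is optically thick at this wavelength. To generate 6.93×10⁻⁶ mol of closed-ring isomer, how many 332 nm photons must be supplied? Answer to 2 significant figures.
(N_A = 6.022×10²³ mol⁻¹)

Photons that must be absorbed: 6.93×10⁻⁶ / 0.41 = 1.690×10⁻⁵ mol.
Photon count: 1.690×10⁻⁵ × 6.022×10²³ = 1.0×10¹⁹.

1.0×10¹⁹ photons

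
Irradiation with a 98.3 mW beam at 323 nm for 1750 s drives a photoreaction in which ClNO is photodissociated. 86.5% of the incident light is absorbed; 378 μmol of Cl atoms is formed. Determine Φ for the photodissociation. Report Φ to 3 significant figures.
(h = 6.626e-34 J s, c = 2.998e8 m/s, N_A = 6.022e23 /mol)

Φ = 0.941

Product: 378 μmol = 3.78e-4 mol.
Photon energy at 323 nm: hc/λ = (6.626e-34)(2.998e8)/(323e-9) = 6.150e-19 J.
Energy delivered: (98.3 mW)(1750 s) = 172.0 J.
Photons incident: 172.0 / 6.150e-19 = 2.797e20, i.e. 2.797e20/6.022e23 = 4.645e-4 mol.
Photons absorbed: 0.865 × 4.645e-4 = 4.018e-4 mol.
Φ = 3.78e-4 mol / 4.018e-4 mol photons = 0.941.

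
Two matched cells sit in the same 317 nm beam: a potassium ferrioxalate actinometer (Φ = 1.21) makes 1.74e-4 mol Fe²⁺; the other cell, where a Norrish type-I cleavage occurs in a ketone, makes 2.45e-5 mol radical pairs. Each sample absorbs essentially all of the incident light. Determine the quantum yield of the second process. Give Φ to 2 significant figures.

Φ = 0.17

Photons absorbed by the actinometer: 1.74e-4 / 1.21 = 1.438e-4 mol.
Φ(unknown) = 2.45e-5 / 1.438e-4 = 0.17.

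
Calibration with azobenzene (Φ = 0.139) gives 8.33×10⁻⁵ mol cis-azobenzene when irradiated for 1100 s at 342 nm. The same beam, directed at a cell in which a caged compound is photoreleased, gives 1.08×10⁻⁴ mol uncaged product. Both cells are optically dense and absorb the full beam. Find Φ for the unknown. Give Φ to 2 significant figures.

Φ = 0.18

Photons absorbed by the actinometer: 8.33×10⁻⁵ / 0.139 = 5.993×10⁻⁴ mol.
Φ(unknown) = 1.08×10⁻⁴ / 5.993×10⁻⁴ = 0.18.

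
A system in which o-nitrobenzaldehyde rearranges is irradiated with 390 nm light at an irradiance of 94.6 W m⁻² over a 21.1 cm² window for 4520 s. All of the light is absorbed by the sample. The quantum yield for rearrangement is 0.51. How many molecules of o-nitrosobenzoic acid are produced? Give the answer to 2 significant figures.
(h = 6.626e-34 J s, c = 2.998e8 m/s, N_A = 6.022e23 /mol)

9.0e20 molecules

Photon energy at 390 nm: hc/λ = (6.626e-34)(2.998e8)/(390e-9) = 5.094e-19 J.
Energy delivered: (94.6 W m⁻²)(21.1e-4 m²)(4520 s) = 902.2 J.
Photons incident: 902.2 / 5.094e-19 = 1.771e21, i.e. 1.771e21/6.022e23 = 0.002941 mol.
Product: Φ × n_abs = 0.51 × 0.002941 = 0.001500 mol.
As a count: 0.001500 × 6.022e23 = 9.0e20.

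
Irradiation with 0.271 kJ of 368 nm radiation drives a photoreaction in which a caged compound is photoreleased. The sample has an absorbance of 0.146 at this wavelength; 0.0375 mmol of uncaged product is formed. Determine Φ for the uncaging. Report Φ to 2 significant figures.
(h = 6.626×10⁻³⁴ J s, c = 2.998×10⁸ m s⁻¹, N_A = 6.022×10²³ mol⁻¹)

Product: 0.0375 mmol = 3.75×10⁻⁵ mol.
Photon energy at 368 nm: hc/λ = (6.626×10⁻³⁴)(2.998×10⁸)/(368×10⁻⁹) = 5.398×10⁻¹⁹ J.
Incident energy: 0.271 kJ = 271 J.
Photons incident: 271 / 5.398×10⁻¹⁹ = 5.020×10²⁰, i.e. 5.020×10²⁰/6.022×10²³ = 8.336×10⁻⁴ mol.
Fraction absorbed: 1 − 10^(−0.146) = 0.2855.
Photons absorbed: 0.2855 × 8.336×10⁻⁴ = 2.380×10⁻⁴ mol.
Φ = 3.75×10⁻⁵ mol / 2.380×10⁻⁴ mol photons = 0.16.

Φ = 0.16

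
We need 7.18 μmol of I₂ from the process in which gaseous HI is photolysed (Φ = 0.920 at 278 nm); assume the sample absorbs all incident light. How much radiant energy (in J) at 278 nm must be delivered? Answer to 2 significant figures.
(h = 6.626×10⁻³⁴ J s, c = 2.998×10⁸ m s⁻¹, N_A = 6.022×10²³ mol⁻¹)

3.4 J

Product: 7.18 μmol = 7.18×10⁻⁶ mol.
Photons that must be absorbed: 7.18×10⁻⁶ / 0.920 = 7.804×10⁻⁶ mol.
Photon energy: hc/λ = 7.146×10⁻¹⁹ J; per mole, 4.303×10⁵ J mol⁻¹.
Energy required: 7.804×10⁻⁶ × 4.303×10⁵ = 3.4 J.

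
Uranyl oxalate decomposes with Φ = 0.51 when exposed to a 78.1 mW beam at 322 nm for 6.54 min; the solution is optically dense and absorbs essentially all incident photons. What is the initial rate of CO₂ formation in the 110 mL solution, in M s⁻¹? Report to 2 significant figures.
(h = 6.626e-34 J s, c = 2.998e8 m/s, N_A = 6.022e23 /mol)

Photon energy at 322 nm: hc/λ = (6.626e-34)(2.998e8)/(322e-9) = 6.169e-19 J.
Energy delivered: (78.1 mW)(392.4 s) = 30.65 J.
Photons incident: 30.65 / 6.169e-19 = 4.968e19, i.e. 4.968e19/6.022e23 = 8.250e-5 mol.
Product formed: 0.51 × 8.250e-5 = 4.208e-5 mol.
Rate: 4.208e-5 mol / (392.4 s × 0.11 L) = 9.7e-7 M s⁻¹.

9.7e-7 M s⁻¹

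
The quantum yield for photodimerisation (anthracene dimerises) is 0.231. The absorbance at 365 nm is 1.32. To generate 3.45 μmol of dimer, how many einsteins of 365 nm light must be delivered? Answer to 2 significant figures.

1.6×10⁻⁵ einstein

Product: 3.45 μmol = 3.45×10⁻⁶ mol.
Photons that must be absorbed: 3.45×10⁻⁶ / 0.231 = 1.494×10⁻⁵ mol.
Fraction absorbed: 1 − 10^(−1.32) = 0.9521.
Incident photons needed: 1.494×10⁻⁵ / 0.9521 = 1.569×10⁻⁵ mol.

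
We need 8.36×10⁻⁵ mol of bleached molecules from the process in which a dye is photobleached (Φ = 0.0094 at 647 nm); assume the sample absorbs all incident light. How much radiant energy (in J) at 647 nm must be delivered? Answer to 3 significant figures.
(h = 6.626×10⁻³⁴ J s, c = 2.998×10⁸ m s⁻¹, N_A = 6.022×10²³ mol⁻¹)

1640 J

Photons that must be absorbed: 8.36×10⁻⁵ / 0.0094 = 0.008894 mol.
Photon energy: hc/λ = 3.070×10⁻¹⁹ J; per mole, 1.849×10⁵ J mol⁻¹.
Energy required: 0.008894 × 1.849×10⁵ = 1640 J.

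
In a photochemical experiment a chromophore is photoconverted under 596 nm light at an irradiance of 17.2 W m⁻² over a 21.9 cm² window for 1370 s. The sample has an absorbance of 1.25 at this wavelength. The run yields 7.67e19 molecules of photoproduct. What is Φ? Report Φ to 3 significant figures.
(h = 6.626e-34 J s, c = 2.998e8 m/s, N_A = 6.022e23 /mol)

Product: 7.67e19 / 6.022e23 = 1.274e-4 mol.
Photon energy at 596 nm: hc/λ = (6.626e-34)(2.998e8)/(596e-9) = 3.333e-19 J.
Energy delivered: (17.2 W m⁻²)(21.9e-4 m²)(1370 s) = 51.61 J.
Photons incident: 51.61 / 3.333e-19 = 1.548e20, i.e. 1.548e20/6.022e23 = 2.571e-4 mol.
Fraction absorbed: 1 − 10^(−1.25) = 0.9438.
Photons absorbed: 0.9438 × 2.571e-4 = 2.427e-4 mol.
Φ = 1.274e-4 mol / 2.427e-4 mol photons = 0.525.

Φ = 0.525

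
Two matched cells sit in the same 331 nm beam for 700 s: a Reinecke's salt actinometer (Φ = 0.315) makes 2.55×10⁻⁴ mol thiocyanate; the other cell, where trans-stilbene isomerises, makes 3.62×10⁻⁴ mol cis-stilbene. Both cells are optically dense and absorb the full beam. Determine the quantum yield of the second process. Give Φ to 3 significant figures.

Photons absorbed by the actinometer: 2.55×10⁻⁴ / 0.315 = 8.095×10⁻⁴ mol.
Φ(unknown) = 3.62×10⁻⁴ / 8.095×10⁻⁴ = 0.447.

Φ = 0.447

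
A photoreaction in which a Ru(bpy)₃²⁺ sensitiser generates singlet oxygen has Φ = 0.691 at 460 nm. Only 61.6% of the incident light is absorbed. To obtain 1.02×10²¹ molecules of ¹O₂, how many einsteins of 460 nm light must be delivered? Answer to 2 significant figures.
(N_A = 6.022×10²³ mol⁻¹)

Product: 1.02×10²¹ / 6.022×10²³ = 0.001694 mol.
Photons that must be absorbed: 0.001694 / 0.691 = 0.002452 mol.
Incident photons needed: 0.002452 / 0.616 = 0.003981 mol.

0.0040 einstein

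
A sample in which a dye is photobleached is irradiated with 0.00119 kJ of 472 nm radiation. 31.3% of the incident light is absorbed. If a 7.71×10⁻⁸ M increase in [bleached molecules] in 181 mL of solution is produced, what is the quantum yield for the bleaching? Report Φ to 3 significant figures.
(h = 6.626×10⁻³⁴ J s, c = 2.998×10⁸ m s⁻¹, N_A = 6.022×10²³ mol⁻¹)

Φ = 0.00950

Product: (7.71×10⁻⁸ M)(0.181 L) = 1.396×10⁻⁸ mol.
Photon energy at 472 nm: hc/λ = (6.626×10⁻³⁴)(2.998×10⁸)/(472×10⁻⁹) = 4.209×10⁻¹⁹ J.
Incident energy: 0.00119 kJ = 1.19 J.
Photons incident: 1.19 / 4.209×10⁻¹⁹ = 2.827×10¹⁸, i.e. 2.827×10¹⁸/6.022×10²³ = 4.694×10⁻⁶ mol.
Photons absorbed: 0.313 × 4.694×10⁻⁶ = 1.469×10⁻⁶ mol.
Φ = 1.396×10⁻⁸ mol / 1.469×10⁻⁶ mol photons = 0.00950.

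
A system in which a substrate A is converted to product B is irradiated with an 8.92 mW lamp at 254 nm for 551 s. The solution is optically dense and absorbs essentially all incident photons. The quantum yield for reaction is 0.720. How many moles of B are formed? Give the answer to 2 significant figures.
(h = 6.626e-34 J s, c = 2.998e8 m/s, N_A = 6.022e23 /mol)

7.5e-6 mol

Photon energy at 254 nm: hc/λ = (6.626e-34)(2.998e8)/(254e-9) = 7.821e-19 J.
Energy delivered: (8.92 mW)(551 s) = 4.915 J.
Photons incident: 4.915 / 7.821e-19 = 6.284e18, i.e. 6.284e18/6.022e23 = 1.044e-5 mol.
Product: Φ × n_abs = 0.720 × 1.044e-5 = 7.517e-6 mol.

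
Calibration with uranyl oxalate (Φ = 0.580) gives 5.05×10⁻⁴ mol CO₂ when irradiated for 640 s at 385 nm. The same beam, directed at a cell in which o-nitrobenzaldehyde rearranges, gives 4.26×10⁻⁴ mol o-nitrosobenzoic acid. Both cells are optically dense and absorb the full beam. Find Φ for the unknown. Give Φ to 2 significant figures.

Photons absorbed by the actinometer: 5.05×10⁻⁴ / 0.580 = 8.707×10⁻⁴ mol.
Φ(unknown) = 4.26×10⁻⁴ / 8.707×10⁻⁴ = 0.49.

Φ = 0.49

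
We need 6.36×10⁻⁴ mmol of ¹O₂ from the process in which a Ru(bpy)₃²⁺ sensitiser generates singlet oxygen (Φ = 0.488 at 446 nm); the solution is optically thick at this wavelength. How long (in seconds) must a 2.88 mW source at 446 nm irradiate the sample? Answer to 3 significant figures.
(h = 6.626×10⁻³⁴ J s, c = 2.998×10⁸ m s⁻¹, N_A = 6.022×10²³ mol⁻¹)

Product: 6.36×10⁻⁴ mmol = 6.36×10⁻⁷ mol.
Photons that must be absorbed: 6.36×10⁻⁷ / 0.488 = 1.303×10⁻⁶ mol.
Photon energy: hc/λ = 4.454×10⁻¹⁹ J; per mole, 2.682×10⁵ J mol⁻¹.
Energy required: 1.303×10⁻⁶ × 2.682×10⁵ = 0.3495 J.
Time: 0.3495 J / 0.00288 W = 121 s.

t ≈ 121 s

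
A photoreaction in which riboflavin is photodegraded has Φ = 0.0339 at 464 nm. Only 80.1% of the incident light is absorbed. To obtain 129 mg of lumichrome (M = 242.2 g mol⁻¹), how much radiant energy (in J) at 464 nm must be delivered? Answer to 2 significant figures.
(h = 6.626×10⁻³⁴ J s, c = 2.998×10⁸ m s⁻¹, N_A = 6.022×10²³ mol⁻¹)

5100 J

Product: 129 mg / 242.2 g mol⁻¹ = 5.326×10⁻⁴ mol.
Photons that must be absorbed: 5.326×10⁻⁴ / 0.0339 = 0.01571 mol.
Incident photons needed: 0.01571 / 0.801 = 0.01961 mol.
Photon energy: hc/λ = 4.281×10⁻¹⁹ J; per mole, 2.578×10⁵ J mol⁻¹.
Energy required: 0.01961 × 2.578×10⁵ = 5100 J.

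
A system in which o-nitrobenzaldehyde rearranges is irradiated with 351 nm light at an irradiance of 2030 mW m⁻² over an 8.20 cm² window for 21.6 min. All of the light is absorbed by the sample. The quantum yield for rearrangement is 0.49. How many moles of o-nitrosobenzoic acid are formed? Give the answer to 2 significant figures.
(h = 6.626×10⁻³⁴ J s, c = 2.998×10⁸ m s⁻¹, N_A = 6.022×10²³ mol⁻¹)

3.1×10⁻⁶ mol

Photon energy at 351 nm: hc/λ = (6.626×10⁻³⁴)(2.998×10⁸)/(351×10⁻⁹) = 5.659×10⁻¹⁹ J.
Energy delivered: (2030 mW m⁻²)(8.20×10⁻⁴ m²)(1296 s) = 2.157 J.
Photons incident: 2.157 / 5.659×10⁻¹⁹ = 3.812×10¹⁸, i.e. 3.812×10¹⁸/6.022×10²³ = 6.330×10⁻⁶ mol.
Product: Φ × n_abs = 0.49 × 6.330×10⁻⁶ = 3.102×10⁻⁶ mol.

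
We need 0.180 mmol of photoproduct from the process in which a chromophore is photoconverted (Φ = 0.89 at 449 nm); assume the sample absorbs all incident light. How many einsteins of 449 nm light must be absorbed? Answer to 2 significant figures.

Product: 0.180 mmol = 1.80×10⁻⁴ mol.
Photons that must be absorbed: 1.80×10⁻⁴ / 0.89 = 2.022×10⁻⁴ mol.

2.0×10⁻⁴ einstein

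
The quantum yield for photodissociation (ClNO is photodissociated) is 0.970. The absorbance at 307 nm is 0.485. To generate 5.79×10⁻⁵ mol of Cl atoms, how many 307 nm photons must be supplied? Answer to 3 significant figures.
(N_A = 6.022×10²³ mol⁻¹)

Photons that must be absorbed: 5.79×10⁻⁵ / 0.970 = 5.969×10⁻⁵ mol.
Fraction absorbed: 1 − 10^(−0.485) = 0.6727.
Incident photons needed: 5.969×10⁻⁵ / 0.6727 = 8.873×10⁻⁵ mol.
Photon count: 8.873×10⁻⁵ × 6.022×10²³ = 5.34×10¹⁹.

5.34×10¹⁹ photons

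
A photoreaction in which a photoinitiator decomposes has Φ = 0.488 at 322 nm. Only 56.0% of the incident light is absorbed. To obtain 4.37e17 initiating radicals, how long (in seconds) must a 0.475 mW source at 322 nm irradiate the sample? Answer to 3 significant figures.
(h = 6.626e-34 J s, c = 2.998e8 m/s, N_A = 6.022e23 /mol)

Product: 4.37e17 / 6.022e23 = 7.257e-7 mol.
Photons that must be absorbed: 7.257e-7 / 0.488 = 1.487e-6 mol.
Incident photons needed: 1.487e-6 / 0.560 = 2.655e-6 mol.
Photon energy: hc/λ = 6.169e-19 J; per mole, 3.715e5 J mol⁻¹.
Energy required: 2.655e-6 × 3.715e5 = 0.9863 J.
Time: 0.9863 J / 0.000475 W = 2080 s.

t ≈ 2080 s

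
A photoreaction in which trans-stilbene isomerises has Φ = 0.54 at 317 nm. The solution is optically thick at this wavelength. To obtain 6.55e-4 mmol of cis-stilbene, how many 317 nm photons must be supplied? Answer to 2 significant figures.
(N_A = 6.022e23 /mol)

7.3e17 photons

Product: 6.55e-4 mmol = 6.55e-7 mol.
Photons that must be absorbed: 6.55e-7 / 0.54 = 1.213e-6 mol.
Photon count: 1.213e-6 × 6.022e23 = 7.3e17.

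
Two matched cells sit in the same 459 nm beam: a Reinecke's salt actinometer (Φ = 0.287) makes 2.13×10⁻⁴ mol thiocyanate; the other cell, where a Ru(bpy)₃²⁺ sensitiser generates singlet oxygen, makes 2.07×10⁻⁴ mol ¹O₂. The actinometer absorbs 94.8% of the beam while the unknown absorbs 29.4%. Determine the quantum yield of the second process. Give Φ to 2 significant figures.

Photons absorbed by the actinometer: 2.13×10⁻⁴ / 0.287 = 7.422×10⁻⁴ mol.
Incident flux: 7.422×10⁻⁴ / 0.948 = 7.829×10⁻⁴ einstein.
Absorbed by unknown: 0.294 × 7.829×10⁻⁴ = 2.302×10⁻⁴ mol.
Φ(unknown) = 2.07×10⁻⁴ / 2.302×10⁻⁴ = 0.90.

Φ = 0.90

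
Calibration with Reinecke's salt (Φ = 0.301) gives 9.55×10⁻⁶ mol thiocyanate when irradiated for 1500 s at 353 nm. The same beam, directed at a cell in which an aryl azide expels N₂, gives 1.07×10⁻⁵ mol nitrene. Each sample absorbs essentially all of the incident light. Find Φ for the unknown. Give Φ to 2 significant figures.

Photons absorbed by the actinometer: 9.55×10⁻⁶ / 0.301 = 3.173×10⁻⁵ mol.
Φ(unknown) = 1.07×10⁻⁵ / 3.173×10⁻⁵ = 0.34.

Φ = 0.34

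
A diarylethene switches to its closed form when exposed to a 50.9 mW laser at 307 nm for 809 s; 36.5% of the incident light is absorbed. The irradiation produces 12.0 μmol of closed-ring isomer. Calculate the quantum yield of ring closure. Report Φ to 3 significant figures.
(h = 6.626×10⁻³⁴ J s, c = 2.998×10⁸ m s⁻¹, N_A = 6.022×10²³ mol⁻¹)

Φ = 0.311

Product: 12.0 μmol = 1.20×10⁻⁵ mol.
Photon energy at 307 nm: hc/λ = (6.626×10⁻³⁴)(2.998×10⁸)/(307×10⁻⁹) = 6.471×10⁻¹⁹ J.
Energy delivered: (50.9 mW)(809 s) = 41.18 J.
Photons incident: 41.18 / 6.471×10⁻¹⁹ = 6.364×10¹⁹, i.e. 6.364×10¹⁹/6.022×10²³ = 1.057×10⁻⁴ mol.
Photons absorbed: 0.365 × 1.057×10⁻⁴ = 3.858×10⁻⁵ mol.
Φ = 1.20×10⁻⁵ mol / 3.858×10⁻⁵ mol photons = 0.311.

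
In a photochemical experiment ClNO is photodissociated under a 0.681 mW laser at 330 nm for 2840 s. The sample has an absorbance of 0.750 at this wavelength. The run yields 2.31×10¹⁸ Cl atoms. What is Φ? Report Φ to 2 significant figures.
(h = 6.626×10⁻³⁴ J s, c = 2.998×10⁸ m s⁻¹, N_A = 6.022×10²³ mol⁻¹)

Φ = 0.87

Product: 2.31×10¹⁸ / 6.022×10²³ = 3.836×10⁻⁶ mol.
Photon energy at 330 nm: hc/λ = (6.626×10⁻³⁴)(2.998×10⁸)/(330×10⁻⁹) = 6.020×10⁻¹⁹ J.
Energy delivered: (0.681 mW)(2840 s) = 1.934 J.
Photons incident: 1.934 / 6.020×10⁻¹⁹ = 3.213×10¹⁸, i.e. 3.213×10¹⁸/6.022×10²³ = 5.335×10⁻⁶ mol.
Fraction absorbed: 1 − 10^(−0.750) = 0.8222.
Photons absorbed: 0.8222 × 5.335×10⁻⁶ = 4.386×10⁻⁶ mol.
Φ = 3.836×10⁻⁶ mol / 4.386×10⁻⁶ mol photons = 0.87.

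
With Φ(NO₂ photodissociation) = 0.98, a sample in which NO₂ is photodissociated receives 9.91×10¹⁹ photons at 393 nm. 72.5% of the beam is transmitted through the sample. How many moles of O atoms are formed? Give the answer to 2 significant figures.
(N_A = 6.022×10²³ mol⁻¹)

Moles of photons: 9.91×10¹⁹ / 6.022×10²³ = 1.646×10⁻⁴ mol.
Fraction absorbed: 1 − 72.5/100 = 0.2750.
Photons absorbed: 0.2750 × 1.646×10⁻⁴ = 4.527×10⁻⁵ mol.
Product: Φ × n_abs = 0.98 × 4.527×10⁻⁵ = 4.436×10⁻⁵ mol.

4.4×10⁻⁵ mol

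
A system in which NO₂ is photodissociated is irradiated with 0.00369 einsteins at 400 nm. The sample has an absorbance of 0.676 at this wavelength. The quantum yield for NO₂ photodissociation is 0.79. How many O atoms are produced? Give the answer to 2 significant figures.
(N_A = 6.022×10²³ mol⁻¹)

1.4×10²¹ atoms

Fraction absorbed: 1 − 10^(−0.676) = 0.7891.
Photons absorbed: 0.7891 × 0.00369 = 0.002912 mol.
Product: Φ × n_abs = 0.79 × 0.002912 = 0.002300 mol.
As a count: 0.002300 × 6.022×10²³ = 1.4×10²¹.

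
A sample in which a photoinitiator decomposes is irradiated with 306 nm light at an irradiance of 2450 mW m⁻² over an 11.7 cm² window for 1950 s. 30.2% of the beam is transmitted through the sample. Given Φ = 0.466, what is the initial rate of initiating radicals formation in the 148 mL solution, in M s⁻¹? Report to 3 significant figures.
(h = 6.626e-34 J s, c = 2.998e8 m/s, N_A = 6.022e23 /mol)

1.61e-8 M s⁻¹

Photon energy at 306 nm: hc/λ = (6.626e-34)(2.998e8)/(306e-9) = 6.492e-19 J.
Energy delivered: (2450 mW m⁻²)(11.7e-4 m²)(1950 s) = 5.590 J.
Photons incident: 5.590 / 6.492e-19 = 8.611e18, i.e. 8.611e18/6.022e23 = 1.430e-5 mol.
Fraction absorbed: 1 − 30.2/100 = 0.6980.
Photons absorbed: 0.6980 × 1.430e-5 = 9.981e-6 mol.
Product formed: 0.466 × 9.981e-6 = 4.651e-6 mol.
Rate: 4.651e-6 mol / (1950 s × 0.148 L) = 1.61e-8 M s⁻¹.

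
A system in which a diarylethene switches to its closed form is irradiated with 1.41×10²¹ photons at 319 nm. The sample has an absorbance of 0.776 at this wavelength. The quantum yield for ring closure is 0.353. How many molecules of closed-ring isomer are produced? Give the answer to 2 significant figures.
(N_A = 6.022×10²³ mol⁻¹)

Moles of photons: 1.41×10²¹ / 6.022×10²³ = 0.002341 mol.
Fraction absorbed: 1 − 10^(−0.776) = 0.8325.
Photons absorbed: 0.8325 × 0.002341 = 0.001949 mol.
Product: Φ × n_abs = 0.353 × 0.001949 = 6.880×10⁻⁴ mol.
As a count: 6.880×10⁻⁴ × 6.022×10²³ = 4.1×10²⁰.

4.1×10²⁰ molecules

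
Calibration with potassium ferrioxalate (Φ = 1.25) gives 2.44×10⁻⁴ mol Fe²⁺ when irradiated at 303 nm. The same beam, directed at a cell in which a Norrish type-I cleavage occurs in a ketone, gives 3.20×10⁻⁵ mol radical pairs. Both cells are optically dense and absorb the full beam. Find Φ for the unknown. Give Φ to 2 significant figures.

Φ = 0.16

Photons absorbed by the actinometer: 2.44×10⁻⁴ / 1.25 = 1.952×10⁻⁴ mol.
Φ(unknown) = 3.20×10⁻⁵ / 1.952×10⁻⁴ = 0.16.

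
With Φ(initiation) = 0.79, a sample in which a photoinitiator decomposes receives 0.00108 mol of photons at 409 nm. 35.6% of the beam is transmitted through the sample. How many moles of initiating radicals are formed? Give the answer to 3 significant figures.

Fraction absorbed: 1 − 35.6/100 = 0.6440.
Photons absorbed: 0.6440 × 0.00108 = 6.955×10⁻⁴ mol.
Product: Φ × n_abs = 0.79 × 6.955×10⁻⁴ = 5.494×10⁻⁴ mol.

5.49×10⁻⁴ mol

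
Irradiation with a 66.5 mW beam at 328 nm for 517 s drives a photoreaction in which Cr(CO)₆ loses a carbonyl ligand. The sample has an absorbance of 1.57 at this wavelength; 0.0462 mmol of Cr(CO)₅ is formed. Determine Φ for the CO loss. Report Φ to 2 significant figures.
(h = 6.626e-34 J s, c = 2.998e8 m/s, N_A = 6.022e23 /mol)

Product: 0.0462 mmol = 4.62e-5 mol.
Photon energy at 328 nm: hc/λ = (6.626e-34)(2.998e8)/(328e-9) = 6.056e-19 J.
Energy delivered: (66.5 mW)(517 s) = 34.38 J.
Photons incident: 34.38 / 6.056e-19 = 5.677e19, i.e. 5.677e19/6.022e23 = 9.427e-5 mol.
Fraction absorbed: 1 − 10^(−1.57) = 0.9731.
Photons absorbed: 0.9731 × 9.427e-5 = 9.173e-5 mol.
Φ = 4.62e-5 mol / 9.173e-5 mol photons = 0.50.

Φ = 0.50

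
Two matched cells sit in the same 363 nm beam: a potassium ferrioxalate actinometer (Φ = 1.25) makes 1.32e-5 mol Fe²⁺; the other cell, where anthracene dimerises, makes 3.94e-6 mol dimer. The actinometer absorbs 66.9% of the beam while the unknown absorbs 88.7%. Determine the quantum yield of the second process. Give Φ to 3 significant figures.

Photons absorbed by the actinometer: 1.32e-5 / 1.25 = 1.056e-5 mol.
Incident flux: 1.056e-5 / 0.669 = 1.578e-5 einstein.
Absorbed by unknown: 0.887 × 1.578e-5 = 1.400e-5 mol.
Φ(unknown) = 3.94e-6 / 1.400e-5 = 0.281.

Φ = 0.281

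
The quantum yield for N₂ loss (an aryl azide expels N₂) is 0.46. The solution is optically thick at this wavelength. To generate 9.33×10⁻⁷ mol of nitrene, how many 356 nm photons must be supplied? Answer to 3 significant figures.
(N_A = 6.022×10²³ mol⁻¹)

1.22×10¹⁸ photons

Photons that must be absorbed: 9.33×10⁻⁷ / 0.46 = 2.028×10⁻⁶ mol.
Photon count: 2.028×10⁻⁶ × 6.022×10²³ = 1.22×10¹⁸.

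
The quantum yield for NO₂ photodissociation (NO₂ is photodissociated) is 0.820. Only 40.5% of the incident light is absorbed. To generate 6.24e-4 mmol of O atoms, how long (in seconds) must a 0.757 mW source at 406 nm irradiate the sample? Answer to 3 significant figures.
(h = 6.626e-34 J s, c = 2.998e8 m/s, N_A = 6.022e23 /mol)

t ≈ 731 s

Product: 6.24e-4 mmol = 6.24e-7 mol.
Photons that must be absorbed: 6.24e-7 / 0.820 = 7.610e-7 mol.
Incident photons needed: 7.610e-7 / 0.405 = 1.879e-6 mol.
Photon energy: hc/λ = 4.893e-19 J; per mole, 2.947e5 J mol⁻¹.
Energy required: 1.879e-6 × 2.947e5 = 0.5537 J.
Time: 0.5537 J / 0.000757 W = 731 s.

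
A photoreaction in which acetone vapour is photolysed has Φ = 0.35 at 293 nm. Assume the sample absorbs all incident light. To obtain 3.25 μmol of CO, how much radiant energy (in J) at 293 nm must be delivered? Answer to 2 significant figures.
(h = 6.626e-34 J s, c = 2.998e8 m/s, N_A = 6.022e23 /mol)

3.8 J

Product: 3.25 μmol = 3.25e-6 mol.
Photons that must be absorbed: 3.25e-6 / 0.35 = 9.286e-6 mol.
Photon energy: hc/λ = 6.780e-19 J; per mole, 4.083e5 J mol⁻¹.
Energy required: 9.286e-6 × 4.083e5 = 3.8 J.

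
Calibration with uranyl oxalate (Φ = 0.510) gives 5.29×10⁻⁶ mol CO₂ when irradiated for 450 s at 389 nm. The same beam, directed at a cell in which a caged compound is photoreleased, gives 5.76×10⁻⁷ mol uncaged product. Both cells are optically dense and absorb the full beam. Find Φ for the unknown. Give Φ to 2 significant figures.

Photons absorbed by the actinometer: 5.29×10⁻⁶ / 0.510 = 1.037×10⁻⁵ mol.
Φ(unknown) = 5.76×10⁻⁷ / 1.037×10⁻⁵ = 0.056.

Φ = 0.056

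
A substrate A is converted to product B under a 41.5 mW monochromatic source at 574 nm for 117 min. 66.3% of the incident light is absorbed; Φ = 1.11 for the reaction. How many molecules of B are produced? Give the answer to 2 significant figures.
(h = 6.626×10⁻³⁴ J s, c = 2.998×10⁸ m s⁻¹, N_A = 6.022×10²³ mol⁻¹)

6.2×10²⁰ molecules

Photon energy at 574 nm: hc/λ = (6.626×10⁻³⁴)(2.998×10⁸)/(574×10⁻⁹) = 3.461×10⁻¹⁹ J.
Energy delivered: (41.5 mW)(7020 s) = 291.3 J.
Photons incident: 291.3 / 3.461×10⁻¹⁹ = 8.417×10²⁰, i.e. 8.417×10²⁰/6.022×10²³ = 0.001398 mol.
Photons absorbed: 0.663 × 0.001398 = 9.269×10⁻⁴ mol.
Product: Φ × n_abs = 1.11 × 9.269×10⁻⁴ = 0.001029 mol.
As a count: 0.001029 × 6.022×10²³ = 6.2×10²⁰.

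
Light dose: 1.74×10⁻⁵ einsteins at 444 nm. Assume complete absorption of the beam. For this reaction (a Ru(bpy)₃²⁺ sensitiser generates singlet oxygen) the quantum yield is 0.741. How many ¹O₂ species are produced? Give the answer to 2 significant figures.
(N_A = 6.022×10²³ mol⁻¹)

Product: Φ × n_abs = 0.741 × 1.74×10⁻⁵ = 1.289×10⁻⁵ mol.
As a count: 1.289×10⁻⁵ × 6.022×10²³ = 7.8×10¹⁸.

7.8×10¹⁸ species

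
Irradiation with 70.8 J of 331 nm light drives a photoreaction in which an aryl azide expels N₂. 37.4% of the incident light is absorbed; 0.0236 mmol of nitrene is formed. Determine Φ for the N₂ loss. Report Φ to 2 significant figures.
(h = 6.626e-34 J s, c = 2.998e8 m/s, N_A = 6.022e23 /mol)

Φ = 0.32

Product: 0.0236 mmol = 2.36e-5 mol.
Photon energy at 331 nm: hc/λ = (6.626e-34)(2.998e8)/(331e-9) = 6.001e-19 J.
Photons incident: 70.8 / 6.001e-19 = 1.180e20, i.e. 1.180e20/6.022e23 = 1.959e-4 mol.
Photons absorbed: 0.374 × 1.959e-4 = 7.327e-5 mol.
Φ = 2.36e-5 mol / 7.327e-5 mol photons = 0.32.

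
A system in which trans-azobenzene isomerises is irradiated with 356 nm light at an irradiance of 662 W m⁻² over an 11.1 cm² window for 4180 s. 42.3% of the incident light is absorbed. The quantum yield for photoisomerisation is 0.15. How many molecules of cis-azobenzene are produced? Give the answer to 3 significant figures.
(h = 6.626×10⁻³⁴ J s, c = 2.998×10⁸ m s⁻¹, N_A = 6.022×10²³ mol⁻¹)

Photon energy at 356 nm: hc/λ = (6.626×10⁻³⁴)(2.998×10⁸)/(356×10⁻⁹) = 5.580×10⁻¹⁹ J.
Energy delivered: (662 W m⁻²)(11.1×10⁻⁴ m²)(4180 s) = 3072 J.
Photons incident: 3072 / 5.580×10⁻¹⁹ = 5.505×10²¹, i.e. 5.505×10²¹/6.022×10²³ = 0.009141 mol.
Photons absorbed: 0.423 × 0.009141 = 0.003867 mol.
Product: Φ × n_abs = 0.15 × 0.003867 = 5.801×10⁻⁴ mol.
As a count: 5.801×10⁻⁴ × 6.022×10²³ = 3.49×10²⁰.

3.49×10²⁰ molecules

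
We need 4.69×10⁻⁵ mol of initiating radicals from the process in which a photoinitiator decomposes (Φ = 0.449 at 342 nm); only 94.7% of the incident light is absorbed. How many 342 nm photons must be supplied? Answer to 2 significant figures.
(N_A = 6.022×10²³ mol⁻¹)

Photons that must be absorbed: 4.69×10⁻⁵ / 0.449 = 1.045×10⁻⁴ mol.
Incident photons needed: 1.045×10⁻⁴ / 0.947 = 1.103×10⁻⁴ mol.
Photon count: 1.103×10⁻⁴ × 6.022×10²³ = 6.6×10¹⁹.

6.6×10¹⁹ photons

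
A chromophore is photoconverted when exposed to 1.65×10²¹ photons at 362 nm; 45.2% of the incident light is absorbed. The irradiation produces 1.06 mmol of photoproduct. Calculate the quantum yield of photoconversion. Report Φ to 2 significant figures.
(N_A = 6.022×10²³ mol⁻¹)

Φ = 0.86

Product: 1.06 mmol = 0.00106 mol.
Moles of photons: 1.65×10²¹ / 6.022×10²³ = 0.002740 mol.
Photons absorbed: 0.452 × 0.002740 = 0.001238 mol.
Φ = 0.00106 mol / 0.001238 mol photons = 0.86.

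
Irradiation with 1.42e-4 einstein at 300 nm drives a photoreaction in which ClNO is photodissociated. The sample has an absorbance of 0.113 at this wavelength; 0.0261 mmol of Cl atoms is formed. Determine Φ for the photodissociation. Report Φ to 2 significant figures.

Product: 0.0261 mmol = 2.61e-5 mol.
Fraction absorbed: 1 − 10^(−0.113) = 0.2291.
Photons absorbed: 0.2291 × 1.42e-4 = 3.253e-5 mol.
Φ = 2.61e-5 mol / 3.253e-5 mol photons = 0.80.

Φ = 0.80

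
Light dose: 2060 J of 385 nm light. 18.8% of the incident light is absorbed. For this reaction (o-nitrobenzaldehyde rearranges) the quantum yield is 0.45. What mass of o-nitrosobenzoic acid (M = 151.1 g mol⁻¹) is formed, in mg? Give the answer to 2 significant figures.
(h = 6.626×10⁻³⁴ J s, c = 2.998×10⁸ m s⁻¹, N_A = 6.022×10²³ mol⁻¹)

Photon energy at 385 nm: hc/λ = (6.626×10⁻³⁴)(2.998×10⁸)/(385×10⁻⁹) = 5.160×10⁻¹⁹ J.
Photons incident: 2060 / 5.160×10⁻¹⁹ = 3.992×10²¹, i.e. 3.992×10²¹/6.022×10²³ = 0.006629 mol.
Photons absorbed: 0.188 × 0.006629 = 0.001246 mol.
Product: Φ × n_abs = 0.45 × 0.001246 = 5.607×10⁻⁴ mol.
Mass: 5.607×10⁻⁴ × 151.1 = 0.08472 g = 85 mg.

85 mg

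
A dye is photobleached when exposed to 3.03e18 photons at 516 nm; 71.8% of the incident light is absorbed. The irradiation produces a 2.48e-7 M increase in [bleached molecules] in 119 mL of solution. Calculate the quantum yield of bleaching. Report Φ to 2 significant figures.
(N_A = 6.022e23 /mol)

Product: (2.48e-7 M)(0.119 L) = 2.951e-8 mol.
Moles of photons: 3.03e18 / 6.022e23 = 5.032e-6 mol.
Photons absorbed: 0.718 × 5.032e-6 = 3.613e-6 mol.
Φ = 2.951e-8 mol / 3.613e-6 mol photons = 0.0082.

Φ = 0.0082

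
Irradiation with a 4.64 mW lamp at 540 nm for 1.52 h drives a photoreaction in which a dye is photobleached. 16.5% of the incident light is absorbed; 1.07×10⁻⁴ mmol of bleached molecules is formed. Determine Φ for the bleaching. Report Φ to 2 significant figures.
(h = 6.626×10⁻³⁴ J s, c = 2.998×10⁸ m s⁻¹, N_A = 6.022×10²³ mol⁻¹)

Product: 1.07×10⁻⁴ mmol = 1.07×10⁻⁷ mol.
Photon energy at 540 nm: hc/λ = (6.626×10⁻³⁴)(2.998×10⁸)/(540×10⁻⁹) = 3.679×10⁻¹⁹ J.
Energy delivered: (4.64 mW)(5472 s) = 25.39 J.
Photons incident: 25.39 / 3.679×10⁻¹⁹ = 6.901×10¹⁹, i.e. 6.901×10¹⁹/6.022×10²³ = 1.146×10⁻⁴ mol.
Photons absorbed: 0.165 × 1.146×10⁻⁴ = 1.891×10⁻⁵ mol.
Φ = 1.07×10⁻⁷ mol / 1.891×10⁻⁵ mol photons = 0.0057.

Φ = 0.0057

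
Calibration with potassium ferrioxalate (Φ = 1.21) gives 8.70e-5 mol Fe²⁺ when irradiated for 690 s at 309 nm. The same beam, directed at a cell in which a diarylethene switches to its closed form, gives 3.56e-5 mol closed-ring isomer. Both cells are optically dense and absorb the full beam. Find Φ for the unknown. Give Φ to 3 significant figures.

Φ = 0.495

Photons absorbed by the actinometer: 8.70e-5 / 1.21 = 7.190e-5 mol.
Φ(unknown) = 3.56e-5 / 7.190e-5 = 0.495.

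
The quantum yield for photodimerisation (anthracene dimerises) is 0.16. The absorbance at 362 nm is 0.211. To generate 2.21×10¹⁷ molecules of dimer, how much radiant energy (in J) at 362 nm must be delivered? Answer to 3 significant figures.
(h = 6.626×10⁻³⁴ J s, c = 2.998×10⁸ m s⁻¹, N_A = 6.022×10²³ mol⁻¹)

Product: 2.21×10¹⁷ / 6.022×10²³ = 3.670×10⁻⁷ mol.
Photons that must be absorbed: 3.670×10⁻⁷ / 0.16 = 2.294×10⁻⁶ mol.
Fraction absorbed: 1 − 10^(−0.211) = 0.3848.
Incident photons needed: 2.294×10⁻⁶ / 0.3848 = 5.962×10⁻⁶ mol.
Photon energy: hc/λ = 5.487×10⁻¹⁹ J; per mole, 3.304×10⁵ J mol⁻¹.
Energy required: 5.962×10⁻⁶ × 3.304×10⁵ = 1.97 J.

1.97 J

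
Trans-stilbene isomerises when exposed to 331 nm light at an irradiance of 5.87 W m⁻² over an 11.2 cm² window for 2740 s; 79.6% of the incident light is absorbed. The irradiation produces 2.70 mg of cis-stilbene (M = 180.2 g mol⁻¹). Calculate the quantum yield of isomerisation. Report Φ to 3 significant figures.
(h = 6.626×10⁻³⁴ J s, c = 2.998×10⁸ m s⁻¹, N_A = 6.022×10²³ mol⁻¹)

Product: 2.70 mg / 180.2 g mol⁻¹ = 1.498×10⁻⁵ mol.
Photon energy at 331 nm: hc/λ = (6.626×10⁻³⁴)(2.998×10⁸)/(331×10⁻⁹) = 6.001×10⁻¹⁹ J.
Energy delivered: (5.87 W m⁻²)(11.2×10⁻⁴ m²)(2740 s) = 18.01 J.
Photons incident: 18.01 / 6.001×10⁻¹⁹ = 3.001×10¹⁹, i.e. 3.001×10¹⁹/6.022×10²³ = 4.983×10⁻⁵ mol.
Photons absorbed: 0.796 × 4.983×10⁻⁵ = 3.966×10⁻⁵ mol.
Φ = 1.498×10⁻⁵ mol / 3.966×10⁻⁵ mol photons = 0.378.

Φ = 0.378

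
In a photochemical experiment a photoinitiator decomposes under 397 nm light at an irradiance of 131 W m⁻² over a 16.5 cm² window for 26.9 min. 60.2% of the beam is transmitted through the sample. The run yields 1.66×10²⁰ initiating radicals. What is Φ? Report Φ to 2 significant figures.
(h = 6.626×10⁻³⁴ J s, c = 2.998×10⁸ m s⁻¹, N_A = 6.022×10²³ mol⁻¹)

Φ = 0.60

Product: 1.66×10²⁰ / 6.022×10²³ = 2.757×10⁻⁴ mol.
Photon energy at 397 nm: hc/λ = (6.626×10⁻³⁴)(2.998×10⁸)/(397×10⁻⁹) = 5.004×10⁻¹⁹ J.
Energy delivered: (131 W m⁻²)(16.5×10⁻⁴ m²)(1614 s) = 348.9 J.
Photons incident: 348.9 / 5.004×10⁻¹⁹ = 6.972×10²⁰, i.e. 6.972×10²⁰/6.022×10²³ = 0.001158 mol.
Fraction absorbed: 1 − 60.2/100 = 0.3980.
Photons absorbed: 0.3980 × 0.001158 = 4.609×10⁻⁴ mol.
Φ = 2.757×10⁻⁴ mol / 4.609×10⁻⁴ mol photons = 0.60.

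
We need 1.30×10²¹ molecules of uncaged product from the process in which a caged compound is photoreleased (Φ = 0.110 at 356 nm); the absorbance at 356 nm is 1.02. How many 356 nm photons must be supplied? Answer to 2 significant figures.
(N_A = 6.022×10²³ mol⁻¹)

Product: 1.30×10²¹ / 6.022×10²³ = 0.002159 mol.
Photons that must be absorbed: 0.002159 / 0.110 = 0.01963 mol.
Fraction absorbed: 1 − 10^(−1.02) = 0.9045.
Incident photons needed: 0.01963 / 0.9045 = 0.02170 mol.
Photon count: 0.02170 × 6.022×10²³ = 1.3×10²².

1.3×10²² photons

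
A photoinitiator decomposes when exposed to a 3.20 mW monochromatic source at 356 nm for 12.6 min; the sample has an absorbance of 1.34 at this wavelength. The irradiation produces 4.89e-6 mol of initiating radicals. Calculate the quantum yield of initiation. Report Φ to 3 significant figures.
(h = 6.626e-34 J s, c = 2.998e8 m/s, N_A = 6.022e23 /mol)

Φ = 0.712

Photon energy at 356 nm: hc/λ = (6.626e-34)(2.998e8)/(356e-9) = 5.580e-19 J.
Energy delivered: (3.20 mW)(756 s) = 2.419 J.
Photons incident: 2.419 / 5.580e-19 = 4.335e18, i.e. 4.335e18/6.022e23 = 7.199e-6 mol.
Fraction absorbed: 1 − 10^(−1.34) = 0.9543.
Photons absorbed: 0.9543 × 7.199e-6 = 6.870e-6 mol.
Φ = 4.89e-6 mol / 6.870e-6 mol photons = 0.712.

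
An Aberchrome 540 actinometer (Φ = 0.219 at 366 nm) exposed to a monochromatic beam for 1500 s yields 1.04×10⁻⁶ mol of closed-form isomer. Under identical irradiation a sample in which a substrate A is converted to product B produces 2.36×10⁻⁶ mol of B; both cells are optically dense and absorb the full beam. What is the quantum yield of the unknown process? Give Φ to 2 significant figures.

Φ = 0.50

Photons absorbed by the actinometer: 1.04×10⁻⁶ / 0.219 = 4.749×10⁻⁶ mol.
Φ(unknown) = 2.36×10⁻⁶ / 4.749×10⁻⁶ = 0.50.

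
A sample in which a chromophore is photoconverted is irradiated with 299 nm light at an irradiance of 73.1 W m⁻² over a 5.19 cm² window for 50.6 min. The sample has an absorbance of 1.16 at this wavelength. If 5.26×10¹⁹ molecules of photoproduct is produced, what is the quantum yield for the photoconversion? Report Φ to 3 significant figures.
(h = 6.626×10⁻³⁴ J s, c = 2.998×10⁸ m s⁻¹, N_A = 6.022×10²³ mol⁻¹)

Φ = 0.326

Product: 5.26×10¹⁹ / 6.022×10²³ = 8.735×10⁻⁵ mol.
Photon energy at 299 nm: hc/λ = (6.626×10⁻³⁴)(2.998×10⁸)/(299×10⁻⁹) = 6.644×10⁻¹⁹ J.
Energy delivered: (73.1 W m⁻²)(5.19×10⁻⁴ m²)(3036 s) = 115.2 J.
Photons incident: 115.2 / 6.644×10⁻¹⁹ = 1.734×10²⁰, i.e. 1.734×10²⁰/6.022×10²³ = 2.879×10⁻⁴ mol.
Fraction absorbed: 1 − 10^(−1.16) = 0.9308.
Photons absorbed: 0.9308 × 2.879×10⁻⁴ = 2.680×10⁻⁴ mol.
Φ = 8.735×10⁻⁵ mol / 2.680×10⁻⁴ mol photons = 0.326.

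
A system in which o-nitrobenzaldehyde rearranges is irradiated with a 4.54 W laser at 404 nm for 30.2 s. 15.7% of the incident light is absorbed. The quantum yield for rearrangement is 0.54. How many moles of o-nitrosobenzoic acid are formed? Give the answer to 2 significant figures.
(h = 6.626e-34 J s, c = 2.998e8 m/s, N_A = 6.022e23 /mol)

Photon energy at 404 nm: hc/λ = (6.626e-34)(2.998e8)/(404e-9) = 4.917e-19 J.
Energy delivered: (4.54 W)(30.2 s) = 137.1 J.
Photons incident: 137.1 / 4.917e-19 = 2.788e20, i.e. 2.788e20/6.022e23 = 4.630e-4 mol.
Photons absorbed: 0.157 × 4.630e-4 = 7.269e-5 mol.
Product: Φ × n_abs = 0.54 × 7.269e-5 = 3.925e-5 mol.

3.9e-5 mol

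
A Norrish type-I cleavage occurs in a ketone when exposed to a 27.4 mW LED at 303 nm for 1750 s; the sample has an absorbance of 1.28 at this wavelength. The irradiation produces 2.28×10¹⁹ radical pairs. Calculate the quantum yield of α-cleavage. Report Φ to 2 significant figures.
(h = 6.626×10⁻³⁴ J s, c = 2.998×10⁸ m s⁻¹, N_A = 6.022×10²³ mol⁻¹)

Product: 2.28×10¹⁹ / 6.022×10²³ = 3.786×10⁻⁵ mol.
Photon energy at 303 nm: hc/λ = (6.626×10⁻³⁴)(2.998×10⁸)/(303×10⁻⁹) = 6.556×10⁻¹⁹ J.
Energy delivered: (27.4 mW)(1750 s) = 47.95 J.
Photons incident: 47.95 / 6.556×10⁻¹⁹ = 7.314×10¹⁹, i.e. 7.314×10¹⁹/6.022×10²³ = 1.215×10⁻⁴ mol.
Fraction absorbed: 1 − 10^(−1.28) = 0.9475.
Photons absorbed: 0.9475 × 1.215×10⁻⁴ = 1.151×10⁻⁴ mol.
Φ = 3.786×10⁻⁵ mol / 1.151×10⁻⁴ mol photons = 0.33.

Φ = 0.33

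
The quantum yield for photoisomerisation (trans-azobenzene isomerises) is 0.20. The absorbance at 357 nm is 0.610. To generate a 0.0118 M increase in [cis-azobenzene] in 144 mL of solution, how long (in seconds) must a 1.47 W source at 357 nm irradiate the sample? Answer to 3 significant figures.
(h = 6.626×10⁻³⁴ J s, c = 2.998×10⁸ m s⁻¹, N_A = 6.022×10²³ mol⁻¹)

t ≈ 2570 s

Product: (0.0118 M)(0.144 L) = 0.001699 mol.
Photons that must be absorbed: 0.001699 / 0.20 = 0.008495 mol.
Fraction absorbed: 1 − 10^(−0.610) = 0.7545.
Incident photons needed: 0.008495 / 0.7545 = 0.01126 mol.
Photon energy: hc/λ = 5.564×10⁻¹⁹ J; per mole, 3.351×10⁵ J mol⁻¹.
Energy required: 0.01126 × 3.351×10⁵ = 3773 J.
Time: 3773 J / 1.47 W = 2570 s.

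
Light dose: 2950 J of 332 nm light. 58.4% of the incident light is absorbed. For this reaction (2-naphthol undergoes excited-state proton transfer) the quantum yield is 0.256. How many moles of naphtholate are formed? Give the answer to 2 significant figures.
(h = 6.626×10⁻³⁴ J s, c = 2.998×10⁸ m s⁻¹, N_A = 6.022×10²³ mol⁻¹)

0.0012 mol

Photon energy at 332 nm: hc/λ = (6.626×10⁻³⁴)(2.998×10⁸)/(332×10⁻⁹) = 5.983×10⁻¹⁹ J.
Photons incident: 2950 / 5.983×10⁻¹⁹ = 4.931×10²¹, i.e. 4.931×10²¹/6.022×10²³ = 0.008188 mol.
Photons absorbed: 0.584 × 0.008188 = 0.004782 mol.
Product: Φ × n_abs = 0.256 × 0.004782 = 0.001224 mol.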